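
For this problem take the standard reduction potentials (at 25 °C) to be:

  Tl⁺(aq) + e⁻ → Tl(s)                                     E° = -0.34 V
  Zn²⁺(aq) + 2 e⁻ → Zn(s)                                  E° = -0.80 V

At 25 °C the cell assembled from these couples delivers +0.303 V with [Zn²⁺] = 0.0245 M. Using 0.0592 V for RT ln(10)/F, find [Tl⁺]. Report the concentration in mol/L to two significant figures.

Tl⁺/Tl is the cathode, Zn²⁺/Zn the anode: E°cell = +0.46 V, n = 2.
Overall reaction: 2 Tl⁺(aq) + Zn(s) → 2 Tl(s) + Zn²⁺(aq); Q = [Zn²⁺]^1/[Tl⁺]^2.
From E = E° − (0.0592/n) log Q: log Q = (E° − E)·n/0.0592 = (+0.46 − (+0.303))·2/0.0592 = 5.3041.
So 2·log[Tl⁺] = 1·log(0.0245) − log Q = -1.6108 − (5.3041) = -6.9149; log[Tl⁺] = -6.9149 / 2 = -3.4575; [Tl⁺] = 10^(-3.4575) ≈ 0.00035 M.

0.00035 M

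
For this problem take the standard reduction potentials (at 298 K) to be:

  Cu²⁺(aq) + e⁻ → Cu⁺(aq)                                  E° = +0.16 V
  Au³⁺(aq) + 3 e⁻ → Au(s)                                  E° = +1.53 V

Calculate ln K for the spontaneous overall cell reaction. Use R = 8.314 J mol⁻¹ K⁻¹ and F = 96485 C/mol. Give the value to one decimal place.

160.1

Cathode: Au³⁺/Au; anode: Cu²⁺/Cu⁺. E°cell = (+1.53) − (+0.16) = +1.37 V, with n = 3.
ΔG° = −nFE° = −RT ln K, so ln K = nFE°/(RT) = (3)(96485)(+1.37) / ((8.314)(298)) = 160.057.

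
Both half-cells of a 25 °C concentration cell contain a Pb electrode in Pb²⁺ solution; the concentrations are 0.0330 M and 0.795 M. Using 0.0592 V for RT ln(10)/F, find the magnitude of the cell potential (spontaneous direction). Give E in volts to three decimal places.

+0.041 V

For a concentration cell E°cell = 0. The 0.795 M side is the cathode (reduction is favoured where [Pb²⁺] is higher).
With n = 2, E = −(0.0592/2) log([Pb²⁺]ₐₙ/[Pb²⁺]꜀ₐₜ) = −(0.0592/2) log(0.033/0.795) = −(0.0592/2)(-1.382) = +0.041 V.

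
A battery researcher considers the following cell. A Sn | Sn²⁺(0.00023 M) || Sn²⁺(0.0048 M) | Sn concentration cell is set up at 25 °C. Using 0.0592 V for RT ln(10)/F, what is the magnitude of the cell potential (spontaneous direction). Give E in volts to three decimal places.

+0.039 V

For a concentration cell E°cell = 0. The 0.0048 M side is the cathode (reduction is favoured where [Sn²⁺] is higher).
With n = 2, E = −(0.0592/2) log([Sn²⁺]ₐₙ/[Sn²⁺]꜀ₐₜ) = −(0.0592/2) log(0.00023/0.0048) = −(0.0592/2)(-1.320) = +0.039 V.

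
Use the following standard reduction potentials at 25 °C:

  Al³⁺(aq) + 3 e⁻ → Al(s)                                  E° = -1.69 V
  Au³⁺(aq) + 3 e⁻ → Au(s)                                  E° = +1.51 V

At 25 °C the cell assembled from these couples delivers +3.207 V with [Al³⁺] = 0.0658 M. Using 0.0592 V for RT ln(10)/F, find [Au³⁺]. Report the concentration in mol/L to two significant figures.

Au³⁺/Au is the cathode, Al³⁺/Al the anode: E°cell = +3.20 V, n = 3.
Overall reaction: Au³⁺(aq) + Al(s) → Au(s) + Al³⁺(aq); Q = [Al³⁺]^1/[Au³⁺]^1.
From E = E° − (0.0592/n) log Q: log Q = (E° − E)·n/0.0592 = (+3.20 − (+3.207))·3/0.0592 = -0.3547.
So 1·log[Au³⁺] = 1·log(0.0658) − log Q = -1.1818 − (-0.3547) = -0.8271; [Au³⁺] = 10^(-0.8271) ≈ 0.15 M.

0.15 M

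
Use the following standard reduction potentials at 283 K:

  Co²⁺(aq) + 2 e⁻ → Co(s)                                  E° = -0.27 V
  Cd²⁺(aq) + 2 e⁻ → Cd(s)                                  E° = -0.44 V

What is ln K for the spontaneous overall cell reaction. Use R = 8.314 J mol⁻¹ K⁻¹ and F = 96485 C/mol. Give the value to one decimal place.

Cathode: Co²⁺/Co; anode: Cd²⁺/Cd. E°cell = (-0.27) − (-0.44) = +0.17 V, with n = 2.
ΔG° = −nFE° = −RT ln K, so ln K = nFE°/(RT) = (2)(96485)(+0.17) / ((8.314)(283)) = 13.943.

13.9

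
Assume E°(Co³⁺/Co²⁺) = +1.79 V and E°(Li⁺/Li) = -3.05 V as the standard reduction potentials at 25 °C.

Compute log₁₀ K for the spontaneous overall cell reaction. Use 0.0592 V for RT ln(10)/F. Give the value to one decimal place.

Cathode: Co³⁺/Co²⁺; anode: Li⁺/Li. E°cell = +4.84 V, n = 1.
log K = nE°cell / 0.0592 = (1)(+4.84) / 0.0592 = 81.8.

81.8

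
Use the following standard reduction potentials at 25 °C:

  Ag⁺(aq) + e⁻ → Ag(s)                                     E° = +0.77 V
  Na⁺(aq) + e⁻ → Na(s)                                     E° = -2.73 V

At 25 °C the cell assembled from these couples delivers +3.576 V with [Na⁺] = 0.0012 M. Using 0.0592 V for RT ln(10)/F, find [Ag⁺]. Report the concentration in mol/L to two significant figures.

0.023 M

Ag⁺/Ag is the cathode, Na⁺/Na the anode: E°cell = +3.50 V, n = 1.
Overall reaction: Ag⁺(aq) + Na(s) → Ag(s) + Na⁺(aq); Q = [Na⁺]^1/[Ag⁺]^1.
From E = E° − (0.0592/n) log Q: log Q = (E° − E)·n/0.0592 = (+3.50 − (+3.576))·1/0.0592 = -1.2838.
So 1·log[Ag⁺] = 1·log(0.0012) − log Q = -2.9208 − (-1.2838) = -1.6370; [Ag⁺] = 10^(-1.6370) ≈ 0.023 M.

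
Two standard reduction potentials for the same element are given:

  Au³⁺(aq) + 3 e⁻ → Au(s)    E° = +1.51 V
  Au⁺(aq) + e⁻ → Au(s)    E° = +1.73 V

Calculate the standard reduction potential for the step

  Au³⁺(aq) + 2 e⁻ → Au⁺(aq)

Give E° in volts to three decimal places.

Sequential free energies add, so n₃E°₃ = n₁E°₁ + n₂E°₂.
With n₃ = 3, and the known step contributing 1×(+1.73) V, the unknown satisfies 2·E° = 3×(+1.51) − 1×(+1.73) = +2.800.
E° = +2.800 / 2 = +1.400 V.

+1.400 V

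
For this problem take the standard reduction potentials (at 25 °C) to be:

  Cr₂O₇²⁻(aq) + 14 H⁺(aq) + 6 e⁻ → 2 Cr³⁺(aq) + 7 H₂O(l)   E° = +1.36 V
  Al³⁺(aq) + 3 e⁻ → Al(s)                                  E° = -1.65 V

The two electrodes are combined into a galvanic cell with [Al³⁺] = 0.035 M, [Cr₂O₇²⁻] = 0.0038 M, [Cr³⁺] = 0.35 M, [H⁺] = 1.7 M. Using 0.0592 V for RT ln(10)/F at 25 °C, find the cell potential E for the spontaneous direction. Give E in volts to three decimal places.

Cr₂O₇²⁻/Cr³⁺ is the cathode (higher E°), Al³⁺/Al the anode: E°cell = +1.36 − (-1.65) = +3.01 V, n = 6.
Overall: Cr₂O₇²⁻(aq) + 14 H⁺(aq) + 2 Al(s) → 2 Cr³⁺(aq) + 7 H₂O(l) + 2 Al³⁺(aq)
Q = [Cr³⁺]^2·[Al³⁺]^2 / ([Cr₂O₇²⁻]·[H⁺]^14); log Q = -4.630.
E = E° − (0.0592/n) log Q = +3.01 − (0.0592/6)(-4.630) = +3.056 V.

+3.056 V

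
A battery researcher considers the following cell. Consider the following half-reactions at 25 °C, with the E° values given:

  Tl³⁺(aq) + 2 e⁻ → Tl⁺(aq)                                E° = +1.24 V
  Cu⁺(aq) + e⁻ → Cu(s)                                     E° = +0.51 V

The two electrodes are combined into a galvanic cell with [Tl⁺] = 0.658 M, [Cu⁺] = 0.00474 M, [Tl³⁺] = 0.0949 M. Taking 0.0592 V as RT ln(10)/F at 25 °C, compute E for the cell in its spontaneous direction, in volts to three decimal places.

+0.843 V

Tl³⁺/Tl⁺ is the cathode (higher E°), Cu⁺/Cu the anode: E°cell = +1.24 − (+0.51) = +0.73 V, n = 2.
Overall: Tl³⁺(aq) + 2 Cu(s) → Tl⁺(aq) + 2 Cu⁺(aq)
Q = [Tl⁺]·[Cu⁺]^2 / ([Tl³⁺]); log Q = -3.807.
E = E° − (0.0592/n) log Q = +0.73 − (0.0592/2)(-3.807) = +0.843 V.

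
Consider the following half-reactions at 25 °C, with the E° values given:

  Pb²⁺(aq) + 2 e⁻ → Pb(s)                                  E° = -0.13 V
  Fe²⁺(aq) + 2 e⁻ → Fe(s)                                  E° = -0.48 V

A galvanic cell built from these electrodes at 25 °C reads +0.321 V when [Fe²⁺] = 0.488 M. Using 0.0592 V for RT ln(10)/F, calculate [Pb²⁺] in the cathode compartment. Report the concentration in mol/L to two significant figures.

Pb²⁺/Pb is the cathode, Fe²⁺/Fe the anode: E°cell = +0.35 V, n = 2.
Overall reaction: Pb²⁺(aq) + Fe(s) → Pb(s) + Fe²⁺(aq); Q = [Fe²⁺]^1/[Pb²⁺]^1.
From E = E° − (0.0592/n) log Q: log Q = (E° − E)·n/0.0592 = (+0.35 − (+0.321))·2/0.0592 = 0.9797.
So 1·log[Pb²⁺] = 1·log(0.488) − log Q = -0.3116 − (0.9797) = -1.2913; [Pb²⁺] = 10^(-1.2913) ≈ 0.051 M.

0.051 M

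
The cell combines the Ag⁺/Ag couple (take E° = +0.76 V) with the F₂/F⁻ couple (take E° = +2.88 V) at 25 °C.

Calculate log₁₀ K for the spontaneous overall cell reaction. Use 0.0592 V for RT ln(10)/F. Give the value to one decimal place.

Cathode: F₂/F⁻; anode: Ag⁺/Ag. E°cell = +2.12 V, n = 2.
log K = nE°cell / 0.0592 = (2)(+2.12) / 0.0592 = 71.6.

71.6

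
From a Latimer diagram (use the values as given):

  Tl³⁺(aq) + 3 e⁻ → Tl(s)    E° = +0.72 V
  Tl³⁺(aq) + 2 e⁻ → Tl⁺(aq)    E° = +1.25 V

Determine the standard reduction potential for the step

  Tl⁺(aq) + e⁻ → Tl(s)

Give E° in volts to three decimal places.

-0.340 V

Sequential free energies add, so n₃E°₃ = n₁E°₁ + n₂E°₂.
With n₃ = 3, and the known step contributing 2×(+1.25) V, the unknown satisfies 1·E° = 3×(+0.72) − 2×(+1.25) = -0.340.
E° = -0.340 / 1 = -0.340 V.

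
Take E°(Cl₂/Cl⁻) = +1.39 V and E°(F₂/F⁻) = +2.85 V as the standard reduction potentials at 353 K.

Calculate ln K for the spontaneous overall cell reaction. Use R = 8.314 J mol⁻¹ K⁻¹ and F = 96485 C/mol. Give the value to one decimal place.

96.0

Cathode: F₂/F⁻; anode: Cl₂/Cl⁻. E°cell = (+2.85) − (+1.39) = +1.46 V, with n = 2.
ΔG° = −nFE° = −RT ln K, so ln K = nFE°/(RT) = (2)(96485)(+1.46) / ((8.314)(353)) = 95.997.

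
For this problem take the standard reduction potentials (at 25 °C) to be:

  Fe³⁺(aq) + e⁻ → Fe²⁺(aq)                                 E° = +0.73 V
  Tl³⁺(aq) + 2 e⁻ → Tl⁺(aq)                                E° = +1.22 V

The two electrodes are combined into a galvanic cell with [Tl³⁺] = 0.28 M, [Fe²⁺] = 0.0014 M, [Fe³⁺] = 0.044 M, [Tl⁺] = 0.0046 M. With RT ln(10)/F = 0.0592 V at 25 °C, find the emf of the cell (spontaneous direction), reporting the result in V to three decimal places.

Tl³⁺/Tl⁺ is the cathode (higher E°), Fe³⁺/Fe²⁺ the anode: E°cell = +1.22 − (+0.73) = +0.49 V, n = 2.
Overall: Tl³⁺(aq) + 2 Fe²⁺(aq) → Tl⁺(aq) + 2 Fe³⁺(aq)
Q = [Tl⁺]·[Fe³⁺]^2 / ([Tl³⁺]·[Fe²⁺]^2); log Q = 1.210.
E = E° − (0.0592/n) log Q = +0.49 − (0.0592/2)(1.210) = +0.454 V.

+0.454 V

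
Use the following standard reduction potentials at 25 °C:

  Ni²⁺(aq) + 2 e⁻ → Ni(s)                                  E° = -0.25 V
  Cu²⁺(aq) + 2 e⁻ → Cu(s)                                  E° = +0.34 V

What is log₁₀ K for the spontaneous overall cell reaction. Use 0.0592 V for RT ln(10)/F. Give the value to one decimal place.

Cathode: Cu²⁺/Cu; anode: Ni²⁺/Ni. E°cell = +0.59 V, n = 2.
log K = nE°cell / 0.0592 = (2)(+0.59) / 0.0592 = 19.9.

19.9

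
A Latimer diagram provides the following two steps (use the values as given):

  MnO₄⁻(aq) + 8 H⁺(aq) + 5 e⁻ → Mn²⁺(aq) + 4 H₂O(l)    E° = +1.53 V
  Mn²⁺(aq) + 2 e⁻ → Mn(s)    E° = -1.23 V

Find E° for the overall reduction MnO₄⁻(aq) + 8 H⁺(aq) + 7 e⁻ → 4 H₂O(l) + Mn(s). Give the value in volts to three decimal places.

Standard free energies of sequential steps add: ΔG°₃ = ΔG°₁ + ΔG°₂, so n₃E°₃ = n₁E°₁ + n₂E°₂.
E°₃ = (5×+1.53 + 2×-1.23) / 7 = (+5.190) / 7 = +0.741 V.

+0.741 V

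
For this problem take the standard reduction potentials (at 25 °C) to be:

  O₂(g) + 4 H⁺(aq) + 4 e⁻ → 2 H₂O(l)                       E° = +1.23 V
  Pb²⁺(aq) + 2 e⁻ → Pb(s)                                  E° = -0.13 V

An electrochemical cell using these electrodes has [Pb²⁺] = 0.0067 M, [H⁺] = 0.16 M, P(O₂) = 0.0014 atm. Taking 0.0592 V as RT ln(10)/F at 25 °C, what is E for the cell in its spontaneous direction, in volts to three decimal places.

+1.335 V

O₂/H₂O is the cathode (higher E°), Pb²⁺/Pb the anode: E°cell = +1.23 − (-0.13) = +1.36 V, n = 4.
Overall: O₂(g) + 4 H⁺(aq) + 2 Pb(s) → 2 H₂O(l) + 2 Pb²⁺(aq)
Q = [Pb²⁺]^2 / (P(O₂)·[H⁺]^4); log Q = 1.690.
E = E° − (0.0592/n) log Q = +1.36 − (0.0592/4)(1.690) = +1.335 V.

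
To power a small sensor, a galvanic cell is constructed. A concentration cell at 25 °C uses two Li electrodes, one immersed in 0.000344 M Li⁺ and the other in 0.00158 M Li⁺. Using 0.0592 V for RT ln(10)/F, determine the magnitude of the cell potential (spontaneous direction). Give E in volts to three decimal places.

+0.039 V

For a concentration cell E°cell = 0. The 0.00158 M side is the cathode (reduction is favoured where [Li⁺] is higher).
With n = 1, E = −(0.0592/1) log([Li⁺]ₐₙ/[Li⁺]꜀ₐₜ) = −(0.0592/1) log(0.000344/0.00158) = −(0.0592/1)(-0.662) = +0.039 V.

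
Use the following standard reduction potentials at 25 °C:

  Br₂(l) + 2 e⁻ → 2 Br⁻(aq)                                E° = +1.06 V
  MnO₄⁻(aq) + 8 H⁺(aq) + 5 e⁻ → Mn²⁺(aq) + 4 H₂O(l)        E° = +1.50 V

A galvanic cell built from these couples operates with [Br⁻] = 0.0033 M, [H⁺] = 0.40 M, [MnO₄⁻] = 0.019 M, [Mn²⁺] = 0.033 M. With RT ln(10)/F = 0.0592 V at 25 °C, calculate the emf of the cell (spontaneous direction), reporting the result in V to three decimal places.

MnO₄⁻/Mn²⁺ is the cathode (higher E°), Br₂/Br⁻ the anode: E°cell = +1.50 − (+1.06) = +0.44 V, n = 10.
Overall: 2 MnO₄⁻(aq) + 16 H⁺(aq) + 10 Br⁻(aq) → 2 Mn²⁺(aq) + 8 H₂O(l) + 5 Br₂(l)
Q = [Mn²⁺]^2 / ([MnO₄⁻]^2·[H⁺]^16·[Br⁻]^10); log Q = 31.661.
E = E° − (0.0592/n) log Q = +0.44 − (0.0592/10)(31.661) = +0.253 V.

+0.253 V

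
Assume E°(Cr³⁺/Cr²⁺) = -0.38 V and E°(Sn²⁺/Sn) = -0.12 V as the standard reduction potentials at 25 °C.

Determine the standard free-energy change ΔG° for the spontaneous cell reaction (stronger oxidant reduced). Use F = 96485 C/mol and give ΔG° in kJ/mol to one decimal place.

-50.2 kJ/mol

Sn²⁺/Sn (E° = -0.12 V) is the cathode; Cr³⁺/Cr²⁺ (E° = -0.38 V) is the anode, so E°cell = +0.26 V.
Balancing electrons gives n = 2 (lcm of 2 and 1).
ΔG° = −nFE° = −(2)(96485)(+0.26) = -50,172 J = -50.2 kJ/mol.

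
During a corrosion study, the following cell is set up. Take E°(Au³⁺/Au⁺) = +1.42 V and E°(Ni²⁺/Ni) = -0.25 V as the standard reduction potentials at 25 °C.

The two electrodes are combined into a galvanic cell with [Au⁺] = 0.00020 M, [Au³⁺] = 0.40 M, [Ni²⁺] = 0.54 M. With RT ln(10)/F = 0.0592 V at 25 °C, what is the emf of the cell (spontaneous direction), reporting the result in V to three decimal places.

+1.776 V

Au³⁺/Au⁺ is the cathode (higher E°), Ni²⁺/Ni the anode: E°cell = +1.42 − (-0.25) = +1.67 V, n = 2.
Overall: Au³⁺(aq) + Ni(s) → Au⁺(aq) + Ni²⁺(aq)
Q = [Au⁺]·[Ni²⁺] / ([Au³⁺]); log Q = -3.569.
E = E° − (0.0592/n) log Q = +1.67 − (0.0592/2)(-3.569) = +1.776 V.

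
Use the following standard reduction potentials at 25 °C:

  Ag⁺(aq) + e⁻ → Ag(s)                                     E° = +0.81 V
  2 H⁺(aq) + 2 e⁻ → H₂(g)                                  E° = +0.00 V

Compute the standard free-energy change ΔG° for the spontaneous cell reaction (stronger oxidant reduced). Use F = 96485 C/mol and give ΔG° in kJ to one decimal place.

Ag⁺/Ag (E° = +0.81 V) is the cathode; H⁺/H₂ (E° = +0.00 V) is the anode, so E°cell = +0.81 V.
Balancing electrons gives n = 2 (lcm of 1 and 2).
ΔG° = −nFE° = −(2)(96485)(+0.81) = -156,306 J = -156.3 kJ.

-156.3 kJ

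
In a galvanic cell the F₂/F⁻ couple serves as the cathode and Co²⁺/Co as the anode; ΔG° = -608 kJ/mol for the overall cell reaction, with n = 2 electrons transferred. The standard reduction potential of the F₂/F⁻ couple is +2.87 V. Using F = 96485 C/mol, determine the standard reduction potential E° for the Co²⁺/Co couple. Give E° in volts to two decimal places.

-0.28 V

E°cell = −ΔG°/(nF) = −(-608×10³)/((2)(96485)) = +3.151 V.
Since F₂/F⁻ is the cathode and Co²⁺/Co the anode, E°cell = E°(F₂/F⁻) − E°(Co²⁺/Co).
So E°(Co²⁺/Co) = E°(F₂/F⁻) − E°cell = (+2.87) − (+3.151) = -0.28 V.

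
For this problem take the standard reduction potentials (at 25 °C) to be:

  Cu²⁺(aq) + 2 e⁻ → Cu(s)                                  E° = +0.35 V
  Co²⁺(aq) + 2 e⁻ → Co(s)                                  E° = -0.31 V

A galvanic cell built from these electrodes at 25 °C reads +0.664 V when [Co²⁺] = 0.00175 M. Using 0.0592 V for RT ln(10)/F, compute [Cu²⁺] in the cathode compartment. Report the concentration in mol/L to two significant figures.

0.0024 M

Cu²⁺/Cu is the cathode, Co²⁺/Co the anode: E°cell = +0.66 V, n = 2.
Overall reaction: Cu²⁺(aq) + Co(s) → Cu(s) + Co²⁺(aq); Q = [Co²⁺]^1/[Cu²⁺]^1.
From E = E° − (0.0592/n) log Q: log Q = (E° − E)·n/0.0592 = (+0.66 − (+0.664))·2/0.0592 = -0.1351.
So 1·log[Cu²⁺] = 1·log(0.00175) − log Q = -2.7570 − (-0.1351) = -2.6219; [Cu²⁺] = 10^(-2.6219) ≈ 0.0024 M.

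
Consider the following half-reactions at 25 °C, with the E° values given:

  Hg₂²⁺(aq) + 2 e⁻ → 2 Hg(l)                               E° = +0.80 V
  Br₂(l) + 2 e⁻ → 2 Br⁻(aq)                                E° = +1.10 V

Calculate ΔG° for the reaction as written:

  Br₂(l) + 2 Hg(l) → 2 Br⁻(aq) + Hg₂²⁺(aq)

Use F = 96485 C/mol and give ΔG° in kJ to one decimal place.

As written, Br₂/Br⁻ is reduced (cathode) and Hg₂²⁺/Hg is oxidised (anode), so E°cell = (+1.10) − (+0.80) = +0.30 V.
Balancing electrons gives n = 2.
ΔG° = −nFE° = −(2)(96485)(+0.30) = -57,891 J = -57.9 kJ.

-57.9 kJ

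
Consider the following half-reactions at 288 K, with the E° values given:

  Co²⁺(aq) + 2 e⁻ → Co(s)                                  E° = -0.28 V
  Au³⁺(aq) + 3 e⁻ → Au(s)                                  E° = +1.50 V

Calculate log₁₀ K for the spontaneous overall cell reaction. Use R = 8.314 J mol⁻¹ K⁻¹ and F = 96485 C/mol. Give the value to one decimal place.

186.9

Cathode: Au³⁺/Au; anode: Co²⁺/Co. E°cell = (+1.50) − (-0.28) = +1.78 V, with n = 6.
ΔG° = −nFE° = −RT ln K, so ln K = nFE°/(RT) = (6)(96485)(+1.78) / ((8.314)(288)) = 430.357.
log₁₀ K = 430.357 / ln 10 = 186.9.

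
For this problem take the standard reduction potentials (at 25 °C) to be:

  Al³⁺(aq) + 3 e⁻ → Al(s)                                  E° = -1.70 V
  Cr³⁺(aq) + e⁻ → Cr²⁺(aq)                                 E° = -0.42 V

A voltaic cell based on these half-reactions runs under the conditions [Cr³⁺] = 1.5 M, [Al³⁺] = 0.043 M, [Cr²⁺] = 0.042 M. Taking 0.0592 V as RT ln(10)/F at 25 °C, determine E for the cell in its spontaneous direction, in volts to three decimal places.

+1.399 V

Cr³⁺/Cr²⁺ is the cathode (higher E°), Al³⁺/Al the anode: E°cell = -0.42 − (-1.70) = +1.28 V, n = 3.
Overall: 3 Cr³⁺(aq) + Al(s) → 3 Cr²⁺(aq) + Al³⁺(aq)
Q = [Cr²⁺]^3·[Al³⁺] / ([Cr³⁺]^3); log Q = -6.025.
E = E° − (0.0592/n) log Q = +1.28 − (0.0592/3)(-6.025) = +1.399 V.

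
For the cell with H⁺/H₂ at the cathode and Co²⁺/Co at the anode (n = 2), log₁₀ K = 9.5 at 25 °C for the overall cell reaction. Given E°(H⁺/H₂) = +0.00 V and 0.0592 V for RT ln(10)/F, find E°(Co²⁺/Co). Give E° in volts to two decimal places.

E°cell = (0.0592/n)·log K = (0.0592/2)(9.5) = +0.281 V.
Since H⁺/H₂ is the cathode and Co²⁺/Co the anode, E°cell = E°(H⁺/H₂) − E°(Co²⁺/Co).
So E°(Co²⁺/Co) = E°(H⁺/H₂) − E°cell = (+0.00) − (+0.281) = -0.28 V.

-0.28 V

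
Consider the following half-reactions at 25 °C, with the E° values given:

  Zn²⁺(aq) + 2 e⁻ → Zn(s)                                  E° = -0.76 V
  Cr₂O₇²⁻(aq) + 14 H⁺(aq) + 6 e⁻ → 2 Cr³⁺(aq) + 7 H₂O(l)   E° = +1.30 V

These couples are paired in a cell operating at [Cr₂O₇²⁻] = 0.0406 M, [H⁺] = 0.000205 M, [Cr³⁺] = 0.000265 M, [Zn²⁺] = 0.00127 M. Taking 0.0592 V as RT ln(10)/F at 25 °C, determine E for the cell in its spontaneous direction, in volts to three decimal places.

Cr₂O₇²⁻/Cr³⁺ is the cathode (higher E°), Zn²⁺/Zn the anode: E°cell = +1.30 − (-0.76) = +2.06 V, n = 6.
Overall: Cr₂O₇²⁻(aq) + 14 H⁺(aq) + 3 Zn(s) → 2 Cr³⁺(aq) + 7 H₂O(l) + 3 Zn²⁺(aq)
Q = [Cr³⁺]^2·[Zn²⁺]^3 / ([Cr₂O₇²⁻]·[H⁺]^14); log Q = 37.185.
E = E° − (0.0592/n) log Q = +2.06 − (0.0592/6)(37.185) = +1.693 V.

+1.693 V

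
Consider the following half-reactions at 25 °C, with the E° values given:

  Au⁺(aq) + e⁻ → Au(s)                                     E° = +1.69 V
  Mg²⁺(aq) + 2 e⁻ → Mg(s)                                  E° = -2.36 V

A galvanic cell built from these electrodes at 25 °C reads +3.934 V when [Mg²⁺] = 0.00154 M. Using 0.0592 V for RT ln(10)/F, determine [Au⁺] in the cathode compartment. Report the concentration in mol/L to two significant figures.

0.00043 M

Au⁺/Au is the cathode, Mg²⁺/Mg the anode: E°cell = +4.05 V, n = 2.
Overall reaction: 2 Au⁺(aq) + Mg(s) → 2 Au(s) + Mg²⁺(aq); Q = [Mg²⁺]^1/[Au⁺]^2.
From E = E° − (0.0592/n) log Q: log Q = (E° − E)·n/0.0592 = (+4.05 − (+3.934))·2/0.0592 = 3.9189.
So 2·log[Au⁺] = 1·log(0.00154) − log Q = -2.8125 − (3.9189) = -6.7314; log[Au⁺] = -6.7314 / 2 = -3.3657; [Au⁺] = 10^(-3.3657) ≈ 0.00043 M.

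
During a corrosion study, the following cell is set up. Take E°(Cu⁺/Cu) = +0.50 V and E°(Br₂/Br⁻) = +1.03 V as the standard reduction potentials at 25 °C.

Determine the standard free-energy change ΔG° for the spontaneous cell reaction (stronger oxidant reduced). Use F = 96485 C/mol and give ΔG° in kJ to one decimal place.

-102.3 kJ

Br₂/Br⁻ (E° = +1.03 V) is the cathode; Cu⁺/Cu (E° = +0.50 V) is the anode, so E°cell = +0.53 V.
Balancing electrons gives n = 2 (lcm of 2 and 1).
ΔG° = −nFE° = −(2)(96485)(+0.53) = -102,274 J = -102.3 kJ.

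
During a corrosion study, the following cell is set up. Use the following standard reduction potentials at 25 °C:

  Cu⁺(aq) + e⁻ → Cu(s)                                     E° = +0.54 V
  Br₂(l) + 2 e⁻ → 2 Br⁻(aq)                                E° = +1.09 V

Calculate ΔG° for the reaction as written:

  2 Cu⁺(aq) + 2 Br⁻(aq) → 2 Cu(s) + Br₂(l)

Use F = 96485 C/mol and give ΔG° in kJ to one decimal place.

As written, Cu⁺/Cu is reduced (cathode) and Br₂/Br⁻ is oxidised (anode), so E°cell = (+0.54) − (+1.09) = -0.55 V.
Balancing electrons gives n = 2.
ΔG° = −nFE° = −(2)(96485)(-0.55) = 106,134 J = +106.1 kJ.

+106.1 kJ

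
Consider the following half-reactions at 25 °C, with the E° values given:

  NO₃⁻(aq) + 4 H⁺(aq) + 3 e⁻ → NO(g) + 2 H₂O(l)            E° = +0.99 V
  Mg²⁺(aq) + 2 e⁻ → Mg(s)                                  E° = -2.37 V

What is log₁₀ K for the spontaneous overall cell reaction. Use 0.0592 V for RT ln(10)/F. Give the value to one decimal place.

Cathode: NO₃⁻/NO; anode: Mg²⁺/Mg. E°cell = +3.36 V, n = 6.
log K = nE°cell / 0.0592 = (6)(+3.36) / 0.0592 = 340.5.

340.5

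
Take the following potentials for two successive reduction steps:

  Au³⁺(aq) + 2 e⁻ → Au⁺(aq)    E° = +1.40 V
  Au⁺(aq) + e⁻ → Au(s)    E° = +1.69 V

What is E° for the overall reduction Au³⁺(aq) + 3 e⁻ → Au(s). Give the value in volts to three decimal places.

Since ΔG° = −nFE° is additive over sequential reductions, n₃E°₃ = n₁E°₁ + n₂E°₂.
E°₃ = (2×+1.40 + 1×+1.69) / 3 = (+4.490) / 3 = +1.497 V.

+1.497 V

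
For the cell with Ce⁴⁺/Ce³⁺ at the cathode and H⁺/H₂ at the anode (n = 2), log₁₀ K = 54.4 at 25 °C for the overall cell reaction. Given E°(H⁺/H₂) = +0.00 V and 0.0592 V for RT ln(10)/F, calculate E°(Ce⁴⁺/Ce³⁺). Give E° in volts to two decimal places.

+1.61 V

E°cell = (0.0592/n)·log K = (0.0592/2)(54.4) = +1.610 V.
Since Ce⁴⁺/Ce³⁺ is the cathode and H⁺/H₂ the anode, E°cell = E°(Ce⁴⁺/Ce³⁺) − E°(H⁺/H₂).
So E°(Ce⁴⁺/Ce³⁺) = E°cell + E°(H⁺/H₂) = +1.610 + (+0.00) = +1.61 V.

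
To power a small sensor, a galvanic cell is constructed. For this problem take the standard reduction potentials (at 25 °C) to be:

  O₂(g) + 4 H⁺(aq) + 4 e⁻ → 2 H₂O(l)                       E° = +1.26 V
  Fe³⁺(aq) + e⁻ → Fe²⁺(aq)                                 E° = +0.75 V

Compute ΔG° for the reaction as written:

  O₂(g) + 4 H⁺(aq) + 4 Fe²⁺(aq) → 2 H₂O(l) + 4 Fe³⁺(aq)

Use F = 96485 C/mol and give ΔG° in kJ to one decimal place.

-196.8 kJ

As written, O₂/H₂O is reduced (cathode) and Fe³⁺/Fe²⁺ is oxidised (anode), so E°cell = (+1.26) − (+0.75) = +0.51 V.
Balancing electrons gives n = 4.
ΔG° = −nFE° = −(4)(96485)(+0.51) = -196,829 J = -196.8 kJ.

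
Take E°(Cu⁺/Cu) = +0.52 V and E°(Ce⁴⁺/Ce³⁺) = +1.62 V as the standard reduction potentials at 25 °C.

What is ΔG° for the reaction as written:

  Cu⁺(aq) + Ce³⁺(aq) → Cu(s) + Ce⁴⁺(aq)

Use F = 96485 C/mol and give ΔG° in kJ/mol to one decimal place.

As written, Cu⁺/Cu is reduced (cathode) and Ce⁴⁺/Ce³⁺ is oxidised (anode), so E°cell = (+0.52) − (+1.62) = -1.10 V.
Balancing electrons gives n = 1.
ΔG° = −nFE° = −(1)(96485)(-1.10) = 106,134 J = +106.1 kJ/mol.

+106.1 kJ/mol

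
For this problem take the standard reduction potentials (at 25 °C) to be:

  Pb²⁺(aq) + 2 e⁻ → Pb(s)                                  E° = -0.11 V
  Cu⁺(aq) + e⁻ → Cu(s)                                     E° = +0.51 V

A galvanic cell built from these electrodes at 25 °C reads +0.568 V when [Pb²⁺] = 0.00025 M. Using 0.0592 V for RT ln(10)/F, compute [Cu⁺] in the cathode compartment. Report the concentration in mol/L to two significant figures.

Cu⁺/Cu is the cathode, Pb²⁺/Pb the anode: E°cell = +0.62 V, n = 2.
Overall reaction: 2 Cu⁺(aq) + Pb(s) → 2 Cu(s) + Pb²⁺(aq); Q = [Pb²⁺]^1/[Cu⁺]^2.
From E = E° − (0.0592/n) log Q: log Q = (E° − E)·n/0.0592 = (+0.62 − (+0.568))·2/0.0592 = 1.7568.
So 2·log[Cu⁺] = 1·log(0.00025) − log Q = -3.6021 − (1.7568) = -5.3589; log[Cu⁺] = -5.3589 / 2 = -2.6795; [Cu⁺] = 10^(-2.6795) ≈ 0.0021 M.

0.0021 M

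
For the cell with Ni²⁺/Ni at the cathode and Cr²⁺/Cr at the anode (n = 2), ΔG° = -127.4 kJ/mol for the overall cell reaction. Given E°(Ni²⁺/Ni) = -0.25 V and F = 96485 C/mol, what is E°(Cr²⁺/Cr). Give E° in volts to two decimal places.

E°cell = −ΔG°/(nF) = −(-127.4×10³)/((2)(96485)) = +0.660 V.
Since Ni²⁺/Ni is the cathode and Cr²⁺/Cr the anode, E°cell = E°(Ni²⁺/Ni) − E°(Cr²⁺/Cr).
So E°(Cr²⁺/Cr) = E°(Ni²⁺/Ni) − E°cell = (-0.25) − (+0.660) = -0.91 V.

-0.91 V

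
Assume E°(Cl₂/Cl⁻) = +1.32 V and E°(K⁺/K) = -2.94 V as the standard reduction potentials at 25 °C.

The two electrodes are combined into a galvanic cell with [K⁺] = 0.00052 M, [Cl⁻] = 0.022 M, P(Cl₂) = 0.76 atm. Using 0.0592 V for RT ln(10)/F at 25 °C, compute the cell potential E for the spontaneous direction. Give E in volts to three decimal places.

+4.549 V

Cl₂/Cl⁻ is the cathode (higher E°), K⁺/K the anode: E°cell = +1.32 − (-2.94) = +4.26 V, n = 2.
Overall: Cl₂(g) + 2 K(s) → 2 Cl⁻(aq) + 2 K⁺(aq)
Q = [Cl⁻]^2·[K⁺]^2 / (P(Cl₂)); log Q = -9.764.
E = E° − (0.0592/n) log Q = +4.26 − (0.0592/2)(-9.764) = +4.549 V.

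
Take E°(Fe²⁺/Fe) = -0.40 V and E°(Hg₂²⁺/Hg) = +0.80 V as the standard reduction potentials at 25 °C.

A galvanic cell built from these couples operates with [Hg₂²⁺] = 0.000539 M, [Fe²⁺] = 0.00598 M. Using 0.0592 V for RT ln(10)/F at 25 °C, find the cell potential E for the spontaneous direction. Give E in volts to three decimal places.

Hg₂²⁺/Hg is the cathode (higher E°), Fe²⁺/Fe the anode: E°cell = +0.80 − (-0.40) = +1.20 V, n = 2.
Overall: Hg₂²⁺(aq) + Fe(s) → 2 Hg(l) + Fe²⁺(aq)
Q = [Fe²⁺] / ([Hg₂²⁺]); log Q = 1.045.
E = E° − (0.0592/n) log Q = +1.20 − (0.0592/2)(1.045) = +1.169 V.

+1.169 V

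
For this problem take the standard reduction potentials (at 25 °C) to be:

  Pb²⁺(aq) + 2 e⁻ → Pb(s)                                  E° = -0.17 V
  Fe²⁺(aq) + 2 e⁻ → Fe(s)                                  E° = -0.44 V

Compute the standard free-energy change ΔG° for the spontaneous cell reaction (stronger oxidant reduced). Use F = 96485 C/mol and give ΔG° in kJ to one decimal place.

-52.1 kJ

Pb²⁺/Pb (E° = -0.17 V) is the cathode; Fe²⁺/Fe (E° = -0.44 V) is the anode, so E°cell = +0.27 V.
Balancing electrons gives n = 2 (lcm of 2 and 2).
ΔG° = −nFE° = −(2)(96485)(+0.27) = -52,102 J = -52.1 kJ.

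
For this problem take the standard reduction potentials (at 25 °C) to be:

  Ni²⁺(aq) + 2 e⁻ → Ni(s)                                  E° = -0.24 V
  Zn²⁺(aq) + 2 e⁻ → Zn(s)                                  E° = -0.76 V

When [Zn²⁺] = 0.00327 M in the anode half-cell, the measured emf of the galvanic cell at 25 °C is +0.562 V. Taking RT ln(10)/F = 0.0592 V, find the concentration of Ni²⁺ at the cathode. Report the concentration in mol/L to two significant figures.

Ni²⁺/Ni is the cathode, Zn²⁺/Zn the anode: E°cell = +0.52 V, n = 2.
Overall reaction: Ni²⁺(aq) + Zn(s) → Ni(s) + Zn²⁺(aq); Q = [Zn²⁺]^1/[Ni²⁺]^1.
From E = E° − (0.0592/n) log Q: log Q = (E° − E)·n/0.0592 = (+0.52 − (+0.562))·2/0.0592 = -1.4189.
So 1·log[Ni²⁺] = 1·log(0.00327) − log Q = -2.4855 − (-1.4189) = -1.0666; [Ni²⁺] = 10^(-1.0666) ≈ 0.086 M.

0.086 M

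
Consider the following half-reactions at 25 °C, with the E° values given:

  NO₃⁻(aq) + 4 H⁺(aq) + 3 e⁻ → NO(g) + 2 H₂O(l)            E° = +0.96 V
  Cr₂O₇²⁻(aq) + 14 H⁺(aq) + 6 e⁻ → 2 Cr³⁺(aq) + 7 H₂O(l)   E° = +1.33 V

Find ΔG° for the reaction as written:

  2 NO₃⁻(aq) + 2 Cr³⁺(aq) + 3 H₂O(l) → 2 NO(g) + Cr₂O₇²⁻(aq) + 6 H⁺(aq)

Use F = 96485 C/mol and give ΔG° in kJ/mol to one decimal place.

+214.2 kJ/mol

As written, NO₃⁻/NO is reduced (cathode) and Cr₂O₇²⁻/Cr³⁺ is oxidised (anode), so E°cell = (+0.96) − (+1.33) = -0.37 V.
Balancing electrons gives n = 6.
ΔG° = −nFE° = −(6)(96485)(-0.37) = 214,197 J = +214.2 kJ/mol.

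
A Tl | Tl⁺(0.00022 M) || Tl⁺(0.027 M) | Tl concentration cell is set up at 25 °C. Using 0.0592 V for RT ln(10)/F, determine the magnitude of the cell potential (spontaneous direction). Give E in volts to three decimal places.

+0.124 V

For a concentration cell E°cell = 0. The 0.027 M side is the cathode (reduction is favoured where [Tl⁺] is higher).
With n = 1, E = −(0.0592/1) log([Tl⁺]ₐₙ/[Tl⁺]꜀ₐₜ) = −(0.0592/1) log(0.00022/0.027) = −(0.0592/1)(-2.089) = +0.124 V.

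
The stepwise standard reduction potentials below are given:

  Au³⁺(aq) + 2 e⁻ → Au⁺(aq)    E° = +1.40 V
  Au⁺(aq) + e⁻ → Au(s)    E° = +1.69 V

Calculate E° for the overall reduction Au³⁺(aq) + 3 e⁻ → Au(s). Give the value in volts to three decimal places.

+1.497 V

Since ΔG° = −nFE° is additive over sequential reductions, n₃E°₃ = n₁E°₁ + n₂E°₂.
E°₃ = (2×+1.40 + 1×+1.69) / 3 = (+4.490) / 3 = +1.497 V.
E° values themselves are not directly additive — weighting by electron count is essential.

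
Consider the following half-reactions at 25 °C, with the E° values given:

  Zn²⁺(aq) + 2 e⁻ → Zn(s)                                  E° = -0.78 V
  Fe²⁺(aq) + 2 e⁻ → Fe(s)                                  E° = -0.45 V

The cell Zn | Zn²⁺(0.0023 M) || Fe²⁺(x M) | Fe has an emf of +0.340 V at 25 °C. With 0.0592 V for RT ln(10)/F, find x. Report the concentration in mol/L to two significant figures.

Fe²⁺/Fe is the cathode, Zn²⁺/Zn the anode: E°cell = +0.33 V, n = 2.
Overall reaction: Fe²⁺(aq) + Zn(s) → Fe(s) + Zn²⁺(aq); Q = [Zn²⁺]^1/[Fe²⁺]^1.
From E = E° − (0.0592/n) log Q: log Q = (E° − E)·n/0.0592 = (+0.33 − (+0.340))·2/0.0592 = -0.3378.
So 1·log[Fe²⁺] = 1·log(0.0023) − log Q = -2.6383 − (-0.3378) = -2.3005; [Fe²⁺] = 10^(-2.3005) ≈ 0.0050 M.

0.0050 M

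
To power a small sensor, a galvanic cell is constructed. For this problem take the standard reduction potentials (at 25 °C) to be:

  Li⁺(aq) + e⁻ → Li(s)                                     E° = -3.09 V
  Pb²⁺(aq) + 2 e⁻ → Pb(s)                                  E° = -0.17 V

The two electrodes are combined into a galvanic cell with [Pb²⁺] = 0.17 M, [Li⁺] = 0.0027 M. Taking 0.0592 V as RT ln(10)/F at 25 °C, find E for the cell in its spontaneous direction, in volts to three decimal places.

+3.049 V

Pb²⁺/Pb is the cathode (higher E°), Li⁺/Li the anode: E°cell = -0.17 − (-3.09) = +2.92 V, n = 2.
Overall: Pb²⁺(aq) + 2 Li(s) → Pb(s) + 2 Li⁺(aq)
Q = [Li⁺]^2 / ([Pb²⁺]); log Q = -4.368.
E = E° − (0.0592/n) log Q = +2.92 − (0.0592/2)(-4.368) = +3.049 V.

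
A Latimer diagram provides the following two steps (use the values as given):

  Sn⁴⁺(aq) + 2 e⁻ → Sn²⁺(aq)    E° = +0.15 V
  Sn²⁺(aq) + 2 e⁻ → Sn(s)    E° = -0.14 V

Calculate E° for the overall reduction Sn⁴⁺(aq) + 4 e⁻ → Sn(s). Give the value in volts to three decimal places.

+0.005 V

Since ΔG° = −nFE° is additive over sequential reductions, n₃E°₃ = n₁E°₁ + n₂E°₂.
E°₃ = (2×+0.15 + 2×-0.14) / 4 = (+0.020) / 4 = +0.005 V.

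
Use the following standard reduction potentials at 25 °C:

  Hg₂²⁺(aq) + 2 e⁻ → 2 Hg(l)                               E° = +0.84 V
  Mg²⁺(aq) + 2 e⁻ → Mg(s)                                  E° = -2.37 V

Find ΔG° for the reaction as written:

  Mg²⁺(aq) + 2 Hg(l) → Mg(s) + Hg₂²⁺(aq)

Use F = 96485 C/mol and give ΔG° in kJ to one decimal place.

As written, Mg²⁺/Mg is reduced (cathode) and Hg₂²⁺/Hg is oxidised (anode), so E°cell = (-2.37) − (+0.84) = -3.21 V.
Balancing electrons gives n = 2.
ΔG° = −nFE° = −(2)(96485)(-3.21) = 619,434 J = +619.4 kJ.

+619.4 kJ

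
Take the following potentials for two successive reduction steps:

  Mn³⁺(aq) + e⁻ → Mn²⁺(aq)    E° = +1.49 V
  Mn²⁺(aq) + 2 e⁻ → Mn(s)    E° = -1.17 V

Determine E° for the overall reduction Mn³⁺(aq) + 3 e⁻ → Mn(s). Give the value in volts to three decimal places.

Since ΔG° = −nFE° is additive over sequential reductions, n₃E°₃ = n₁E°₁ + n₂E°₂.
E°₃ = (1×+1.49 + 2×-1.17) / 3 = (-0.850) / 3 = -0.283 V.

-0.283 V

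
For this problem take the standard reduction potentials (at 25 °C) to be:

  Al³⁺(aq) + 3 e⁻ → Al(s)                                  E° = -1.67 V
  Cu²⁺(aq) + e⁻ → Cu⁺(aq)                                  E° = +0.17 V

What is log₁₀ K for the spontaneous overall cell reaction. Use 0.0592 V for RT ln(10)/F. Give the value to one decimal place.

93.2

Cathode: Cu²⁺/Cu⁺; anode: Al³⁺/Al. E°cell = +1.84 V, n = 3.
log K = nE°cell / 0.0592 = (3)(+1.84) / 0.0592 = 93.2.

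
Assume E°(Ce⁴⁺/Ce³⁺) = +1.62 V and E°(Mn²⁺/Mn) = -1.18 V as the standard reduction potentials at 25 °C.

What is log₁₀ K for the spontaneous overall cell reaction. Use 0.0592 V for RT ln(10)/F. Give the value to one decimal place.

94.6

Cathode: Ce⁴⁺/Ce³⁺; anode: Mn²⁺/Mn. E°cell = +2.80 V, n = 2.
log K = nE°cell / 0.0592 = (2)(+2.80) / 0.0592 = 94.6.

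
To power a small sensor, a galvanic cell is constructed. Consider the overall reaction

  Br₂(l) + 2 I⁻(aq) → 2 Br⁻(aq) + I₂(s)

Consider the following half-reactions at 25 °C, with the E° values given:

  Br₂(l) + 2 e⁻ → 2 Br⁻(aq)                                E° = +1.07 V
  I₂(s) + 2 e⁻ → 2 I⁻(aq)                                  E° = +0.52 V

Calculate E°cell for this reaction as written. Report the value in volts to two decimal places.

The Br₂/Br⁻ couple has the higher reduction potential, so it is the cathode; I₂/I⁻ is oxidised at the anode.
E°cell = E°(cathode) − E°(anode) = (+1.07) − (+0.52) = +0.55 V.
Since E°cell > 0, the reaction is spontaneous under standard conditions.

+0.55 V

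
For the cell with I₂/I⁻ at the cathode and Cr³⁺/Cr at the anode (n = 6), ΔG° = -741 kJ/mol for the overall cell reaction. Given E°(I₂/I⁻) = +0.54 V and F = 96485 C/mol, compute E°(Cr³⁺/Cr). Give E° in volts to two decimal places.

-0.74 V

E°cell = −ΔG°/(nF) = −(-741×10³)/((6)(96485)) = +1.280 V.
Since I₂/I⁻ is the cathode and Cr³⁺/Cr the anode, E°cell = E°(I₂/I⁻) − E°(Cr³⁺/Cr).
So E°(Cr³⁺/Cr) = E°(I₂/I⁻) − E°cell = (+0.54) − (+1.280) = -0.74 V.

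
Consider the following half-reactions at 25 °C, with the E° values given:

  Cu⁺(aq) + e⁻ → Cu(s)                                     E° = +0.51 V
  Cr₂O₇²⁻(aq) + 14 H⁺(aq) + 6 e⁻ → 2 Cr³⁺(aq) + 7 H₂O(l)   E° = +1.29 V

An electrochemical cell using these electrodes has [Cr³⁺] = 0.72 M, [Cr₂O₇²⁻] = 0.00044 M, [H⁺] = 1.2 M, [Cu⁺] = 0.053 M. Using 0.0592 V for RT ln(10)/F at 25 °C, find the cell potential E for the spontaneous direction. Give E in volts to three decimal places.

+0.836 V

Cr₂O₇²⁻/Cr³⁺ is the cathode (higher E°), Cu⁺/Cu the anode: E°cell = +1.29 − (+0.51) = +0.78 V, n = 6.
Overall: Cr₂O₇²⁻(aq) + 14 H⁺(aq) + 6 Cu(s) → 2 Cr³⁺(aq) + 7 H₂O(l) + 6 Cu⁺(aq)
Q = [Cr³⁺]^2·[Cu⁺]^6 / ([Cr₂O₇²⁻]·[H⁺]^14); log Q = -5.692.
E = E° − (0.0592/n) log Q = +0.78 − (0.0592/6)(-5.692) = +0.836 V.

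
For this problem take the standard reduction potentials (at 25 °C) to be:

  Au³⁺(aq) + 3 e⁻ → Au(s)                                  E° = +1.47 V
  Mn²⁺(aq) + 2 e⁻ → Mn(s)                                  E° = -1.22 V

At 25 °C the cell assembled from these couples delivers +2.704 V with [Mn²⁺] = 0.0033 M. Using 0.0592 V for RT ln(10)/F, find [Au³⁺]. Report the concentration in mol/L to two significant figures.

Au³⁺/Au is the cathode, Mn²⁺/Mn the anode: E°cell = +2.69 V, n = 6.
Overall reaction: 2 Au³⁺(aq) + 3 Mn(s) → 2 Au(s) + 3 Mn²⁺(aq); Q = [Mn²⁺]^3/[Au³⁺]^2.
From E = E° − (0.0592/n) log Q: log Q = (E° − E)·n/0.0592 = (+2.69 − (+2.704))·6/0.0592 = -1.4189.
So 2·log[Au³⁺] = 3·log(0.0033) − log Q = -7.4445 − (-1.4189) = -6.0256; log[Au³⁺] = -6.0256 / 2 = -3.0128; [Au³⁺] = 10^(-3.0128) ≈ 0.00097 M.

0.00097 M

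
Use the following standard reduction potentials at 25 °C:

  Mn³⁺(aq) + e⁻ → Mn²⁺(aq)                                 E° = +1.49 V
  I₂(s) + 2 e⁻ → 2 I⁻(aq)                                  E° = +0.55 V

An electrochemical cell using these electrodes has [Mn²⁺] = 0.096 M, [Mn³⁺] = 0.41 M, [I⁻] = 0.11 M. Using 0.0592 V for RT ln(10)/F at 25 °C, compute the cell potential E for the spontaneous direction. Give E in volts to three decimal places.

Mn³⁺/Mn²⁺ is the cathode (higher E°), I₂/I⁻ the anode: E°cell = +1.49 − (+0.55) = +0.94 V, n = 2.
Overall: 2 Mn³⁺(aq) + 2 I⁻(aq) → 2 Mn²⁺(aq) + I₂(s)
Q = [Mn²⁺]^2 / ([Mn³⁺]^2·[I⁻]^2); log Q = 0.656.
E = E° − (0.0592/n) log Q = +0.94 − (0.0592/2)(0.656) = +0.921 V.

+0.921 V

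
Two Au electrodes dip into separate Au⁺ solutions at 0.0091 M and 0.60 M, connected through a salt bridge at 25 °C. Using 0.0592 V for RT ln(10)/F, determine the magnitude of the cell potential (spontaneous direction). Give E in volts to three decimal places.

+0.108 V

For a concentration cell E°cell = 0. The 0.60 M side is the cathode (reduction is favoured where [Au⁺] is higher).
With n = 1, E = −(0.0592/1) log([Au⁺]ₐₙ/[Au⁺]꜀ₐₜ) = −(0.0592/1) log(0.0091/0.6) = −(0.0592/1)(-1.819) = +0.108 V.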